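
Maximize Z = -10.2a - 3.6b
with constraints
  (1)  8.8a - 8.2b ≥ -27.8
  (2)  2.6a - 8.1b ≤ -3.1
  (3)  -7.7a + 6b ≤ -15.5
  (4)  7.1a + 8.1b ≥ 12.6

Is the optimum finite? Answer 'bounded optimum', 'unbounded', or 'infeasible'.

Vertices and Z = -10.2a - 3.6b:
  (14695/517, 1593/47) → Z = -1064859/2585
  (4805/1559, 2139/1559) → Z = -283557/7795
The feasible region has finitely many vertices and no improving ray; the maximum is -283557/7795 at (4805/1559, 2139/1559).

bounded optimum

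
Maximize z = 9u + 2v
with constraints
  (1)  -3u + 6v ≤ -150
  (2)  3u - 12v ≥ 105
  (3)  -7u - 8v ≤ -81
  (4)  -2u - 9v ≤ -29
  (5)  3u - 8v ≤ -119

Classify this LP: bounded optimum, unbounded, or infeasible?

The boundaries -3u + 6v = -150 and 3u - 12v = 105 meet at (65, 15/2), but that point violates 3u - 8v ≤ -119. Every candidate vertex is excluded by some other constraint, so the feasible region is empty.

infeasible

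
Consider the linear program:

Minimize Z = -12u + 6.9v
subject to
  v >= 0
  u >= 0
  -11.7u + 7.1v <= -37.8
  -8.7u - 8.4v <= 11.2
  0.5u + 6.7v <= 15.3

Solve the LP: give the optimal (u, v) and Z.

Vertices and Z = -12u + 6.9v:
  (42/13, 0) → Z = -504/13
  (153/5, 0) → Z = -1836/5
  (36189/8194, 16011/8194) → Z = -3237921/81940

The optimum lies where v = 0 and 0.5u + 6.7v = 15.3.
Solving simultaneously gives u = 153/5, v = 0.

u = 30.6, v = 0, minimum Z = -367.2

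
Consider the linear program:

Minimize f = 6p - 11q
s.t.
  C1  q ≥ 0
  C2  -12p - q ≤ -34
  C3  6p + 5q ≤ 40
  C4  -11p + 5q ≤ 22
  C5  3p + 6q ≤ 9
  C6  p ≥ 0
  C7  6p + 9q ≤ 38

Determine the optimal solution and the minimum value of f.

p = 65/23, q = 2/23, minimum f = 16

At the optimal vertex, -12p - q = -34 and 3p + 6q = 9.
Solving simultaneously gives p = 65/23, q = 2/23.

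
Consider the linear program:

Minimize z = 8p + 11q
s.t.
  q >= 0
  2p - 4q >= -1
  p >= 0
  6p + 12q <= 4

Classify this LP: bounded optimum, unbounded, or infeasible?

bounded optimum

Corner points and z = 8p + 11q:
  (0, 0) → z = 0
  (2/3, 0) → z = 16/3
  (0, 1/4) → z = 11/4
  (1/12, 7/24) → z = 31/8
The feasible region has finitely many vertices and no improving ray; the minimum is 0 at (0, 0).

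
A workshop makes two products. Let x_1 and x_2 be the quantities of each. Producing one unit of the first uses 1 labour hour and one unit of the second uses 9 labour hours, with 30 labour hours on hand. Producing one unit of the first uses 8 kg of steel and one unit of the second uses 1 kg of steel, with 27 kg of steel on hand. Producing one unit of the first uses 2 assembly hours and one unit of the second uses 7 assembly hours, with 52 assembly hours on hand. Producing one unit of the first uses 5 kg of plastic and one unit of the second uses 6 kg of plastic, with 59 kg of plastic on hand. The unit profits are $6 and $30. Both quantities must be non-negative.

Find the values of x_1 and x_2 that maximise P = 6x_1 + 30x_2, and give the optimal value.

Vertices and P = 6x_1 + 30x_2:
  (0, 0) → P = 0
  (0, 10/3) → P = 100
  (27/8, 0) → P = 81/4
  (3, 3) → P = 108

The binding constraints are x_1 + 9x_2 = 30 and 8x_1 + x_2 = 27.
Solving simultaneously gives x_1 = 3, x_2 = 3.

x_1 = 3, x_2 = 3, maximum P = 108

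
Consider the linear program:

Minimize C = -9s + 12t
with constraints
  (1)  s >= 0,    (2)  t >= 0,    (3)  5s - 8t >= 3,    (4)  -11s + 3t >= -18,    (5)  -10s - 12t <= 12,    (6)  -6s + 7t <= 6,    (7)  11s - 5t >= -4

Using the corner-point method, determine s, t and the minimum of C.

s = 18/11, t = 0, minimum C = -162/11

Vertices and C = -9s + 12t:
  (3/5, 0) → C = -27/5
  (18/11, 0) → C = -162/11
  (135/73, 57/73) → C = -531/73

At the optimal vertex, t = 0 and -11s + 3t = -18.
Solving simultaneously gives s = 18/11, t = 0.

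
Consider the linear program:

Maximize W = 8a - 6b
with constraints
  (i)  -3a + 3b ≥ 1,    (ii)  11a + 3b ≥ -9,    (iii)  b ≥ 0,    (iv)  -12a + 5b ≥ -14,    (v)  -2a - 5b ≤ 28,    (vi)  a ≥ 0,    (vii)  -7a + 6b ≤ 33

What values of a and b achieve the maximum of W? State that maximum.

a = 47/21, b = 18/7, maximum W = 52/21

At the optimal vertex, -3a + 3b = 1 and -12a + 5b = -14.
Solving simultaneously gives a = 47/21, b = 18/7.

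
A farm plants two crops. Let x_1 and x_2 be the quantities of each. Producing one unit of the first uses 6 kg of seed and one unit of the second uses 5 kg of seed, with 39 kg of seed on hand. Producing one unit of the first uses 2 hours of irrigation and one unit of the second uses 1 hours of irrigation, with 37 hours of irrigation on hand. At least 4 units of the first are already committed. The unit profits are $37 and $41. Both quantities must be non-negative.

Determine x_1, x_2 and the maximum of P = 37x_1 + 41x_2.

x_1 = 4, x_2 = 3, maximum P = 271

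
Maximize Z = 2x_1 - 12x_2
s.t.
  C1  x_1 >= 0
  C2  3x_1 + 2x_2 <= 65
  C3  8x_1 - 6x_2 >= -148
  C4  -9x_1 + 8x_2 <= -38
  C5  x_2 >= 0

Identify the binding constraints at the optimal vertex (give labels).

Corner points and Z = 2x_1 - 12x_2:
  (298/21, 157/14) → Z = -2230/21
  (65/3, 0) → Z = 130/3
  (38/9, 0) → Z = 76/9

The maximum is at (65/3, 0). Substituting into each constraint, equality holds for C2 and C5; the remaining constraints have slack.

C2 and C5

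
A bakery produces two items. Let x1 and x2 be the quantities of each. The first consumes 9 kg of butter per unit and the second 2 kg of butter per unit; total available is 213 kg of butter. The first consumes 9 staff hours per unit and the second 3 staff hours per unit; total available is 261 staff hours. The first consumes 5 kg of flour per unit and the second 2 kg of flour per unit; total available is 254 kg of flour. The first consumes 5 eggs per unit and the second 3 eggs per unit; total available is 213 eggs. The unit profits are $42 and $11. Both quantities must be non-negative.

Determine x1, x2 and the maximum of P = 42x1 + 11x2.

x1 = 13, x2 = 48, maximum P = 1074

Vertices and P = 42x1 + 11x2:
  (0, 0) → P = 0
  (0, 71) → P = 781
  (71/3, 0) → P = 994
  (13, 48) → P = 1074
  (12, 51) → P = 1065

The optimum lies where 9x1 + 2x2 = 213 and 9x1 + 3x2 = 261.
Solving simultaneously gives x1 = 13, x2 = 48.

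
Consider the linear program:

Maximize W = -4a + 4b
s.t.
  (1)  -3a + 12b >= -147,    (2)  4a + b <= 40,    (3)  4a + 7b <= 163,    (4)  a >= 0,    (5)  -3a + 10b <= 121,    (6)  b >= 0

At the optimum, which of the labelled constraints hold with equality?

(4) and (5)

Extreme points and W = -4a + 4b:
  (279/43, 604/43) → W = 1300/43
  (10, 0) → W = -40
  (0, 121/10) → W = 242/5
  (0, 0) → W = 0

The maximum is at (0, 121/10). Substituting into each constraint, equality holds for (4) and (5); the remaining constraints have slack.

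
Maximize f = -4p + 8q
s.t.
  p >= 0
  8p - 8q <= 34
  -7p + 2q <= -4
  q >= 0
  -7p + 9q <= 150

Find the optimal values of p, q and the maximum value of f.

At the optimal vertex, 8p - 8q = 34 and -7p + 9q = 150.
Solving simultaneously gives p = 753/8, q = 719/8.

p = 753/8, q = 719/8, maximum f = 685/2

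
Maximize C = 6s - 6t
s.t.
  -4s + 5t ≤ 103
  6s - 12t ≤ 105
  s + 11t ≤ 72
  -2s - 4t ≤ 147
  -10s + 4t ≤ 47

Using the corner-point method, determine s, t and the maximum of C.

Corner points and C = 6s - 6t:
  (673/26, 109/26) → C = 1692/13
  (-41/4, -111/8) → C = 87/4
  (-229/114, 767/114) → C = -996/19

s = 673/26, t = 109/26, maximum C = 1692/13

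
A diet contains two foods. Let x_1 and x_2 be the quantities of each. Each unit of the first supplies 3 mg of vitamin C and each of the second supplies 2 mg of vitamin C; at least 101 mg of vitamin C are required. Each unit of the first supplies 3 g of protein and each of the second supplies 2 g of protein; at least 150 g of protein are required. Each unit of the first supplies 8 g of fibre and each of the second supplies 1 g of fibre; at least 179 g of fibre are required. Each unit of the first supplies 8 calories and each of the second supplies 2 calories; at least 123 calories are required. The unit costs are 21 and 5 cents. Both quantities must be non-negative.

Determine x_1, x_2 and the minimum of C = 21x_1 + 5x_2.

x_1 = 16, x_2 = 51, minimum C = 591

Vertices and C = 21x_1 + 5x_2:
  (0, 179) → C = 895
  (50, 0) → C = 1050
  (16, 51) → C = 591
The feasible region is unbounded (it extends along (0, 1), (1, 0)), but C strictly increases along every unbounded feasible direction, so there is no improving ray and the minimum is attained at a vertex.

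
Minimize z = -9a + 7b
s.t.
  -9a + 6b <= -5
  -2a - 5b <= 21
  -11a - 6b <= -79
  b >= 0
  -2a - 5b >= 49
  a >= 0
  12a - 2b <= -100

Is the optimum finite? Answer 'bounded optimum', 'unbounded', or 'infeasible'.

infeasible

Constraints -2a - 5b ≤ 21 and -2a - 5b ≥ 49 have parallel boundaries but demand opposite sides — no point can satisfy both, so the region is empty.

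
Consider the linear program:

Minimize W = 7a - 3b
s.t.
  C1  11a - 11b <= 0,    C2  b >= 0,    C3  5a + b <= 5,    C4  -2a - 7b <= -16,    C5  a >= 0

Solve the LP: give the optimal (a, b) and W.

Corner points and W = 7a - 3b:
  (19/33, 70/33) → W = -7/3
  (0, 5) → W = -15
  (0, 16/7) → W = -48/7

The optimum lies where 5a + b = 5 and a = 0.
Solving simultaneously gives a = 0, b = 5.

a = 0, b = 5, minimum W = -15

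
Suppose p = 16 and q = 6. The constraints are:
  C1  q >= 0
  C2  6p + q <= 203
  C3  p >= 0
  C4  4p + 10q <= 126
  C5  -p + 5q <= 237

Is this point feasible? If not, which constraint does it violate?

C1: 6 ≥ 0 ✓
C2: 102 ≤ 203 ✓
C3: 16 ≥ 0 ✓
C4: 124 ≤ 126 ✓
C5: 14 ≤ 237 ✓

feasible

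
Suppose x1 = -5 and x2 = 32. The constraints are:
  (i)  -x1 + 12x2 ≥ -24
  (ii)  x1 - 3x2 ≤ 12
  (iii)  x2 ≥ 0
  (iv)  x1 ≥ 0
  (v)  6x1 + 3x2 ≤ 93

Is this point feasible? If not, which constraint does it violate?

Constraint (iv): x1 = -5, which is not ≥ 0. All other constraints are satisfied.

not feasible — violates (iv)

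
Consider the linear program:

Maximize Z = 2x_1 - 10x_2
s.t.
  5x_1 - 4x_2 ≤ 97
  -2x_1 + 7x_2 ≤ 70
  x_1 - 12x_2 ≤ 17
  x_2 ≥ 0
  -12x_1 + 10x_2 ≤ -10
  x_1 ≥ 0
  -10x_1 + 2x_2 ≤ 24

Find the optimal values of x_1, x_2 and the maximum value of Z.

x_1 = 137/7, x_2 = 3/14, maximum Z = 37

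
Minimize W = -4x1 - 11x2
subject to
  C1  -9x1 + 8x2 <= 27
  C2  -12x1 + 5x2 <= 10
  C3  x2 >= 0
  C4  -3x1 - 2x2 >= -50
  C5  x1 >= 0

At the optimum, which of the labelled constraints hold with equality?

Feasible corners and W = -4x1 - 11x2:
  (55/51, 78/17) → W = -2794/51
  (173/21, 177/14) → W = -7225/42
  (0, 2) → W = -22
  (50/3, 0) → W = -200/3
  (0, 0) → W = 0

The minimum is at (173/21, 177/14). Substituting into each constraint, equality holds for C1 and C4; the remaining constraints have slack.

C1 and C4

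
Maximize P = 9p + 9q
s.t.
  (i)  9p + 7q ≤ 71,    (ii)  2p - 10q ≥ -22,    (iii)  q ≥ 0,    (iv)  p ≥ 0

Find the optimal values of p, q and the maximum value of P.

p = 139/26, q = 85/26, maximum P = 1008/13

Vertices and P = 9p + 9q:
  (139/26, 85/26) → P = 1008/13
  (71/9, 0) → P = 71
  (0, 11/5) → P = 99/5
  (0, 0) → P = 0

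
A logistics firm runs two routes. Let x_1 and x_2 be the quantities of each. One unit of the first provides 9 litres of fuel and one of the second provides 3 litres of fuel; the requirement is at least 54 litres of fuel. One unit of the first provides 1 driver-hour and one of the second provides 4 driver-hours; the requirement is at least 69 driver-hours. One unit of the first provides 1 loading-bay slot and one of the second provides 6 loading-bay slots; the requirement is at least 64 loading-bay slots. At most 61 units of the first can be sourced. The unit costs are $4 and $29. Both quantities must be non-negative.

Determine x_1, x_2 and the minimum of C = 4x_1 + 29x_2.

x_1 = 61, x_2 = 2, minimum C = 302

Corner points and C = 4x_1 + 29x_2:
  (0, 18) → C = 522
  (3/11, 189/11) → C = 5493/11
  (61, 2) → C = 302
The feasible region is unbounded (it extends along (0, 1)), but C strictly increases along every unbounded feasible direction, so there is no improving ray and the minimum is attained at a vertex.

The binding constraints are x_1 + 4x_2 = 69 and x_1 = 61.
Solving simultaneously gives x_1 = 61, x_2 = 2.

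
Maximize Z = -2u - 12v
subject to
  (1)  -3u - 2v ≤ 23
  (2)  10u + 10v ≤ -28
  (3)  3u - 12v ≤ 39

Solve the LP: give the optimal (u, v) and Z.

Vertices and Z = -2u - 12v:
  (-87/5, 73/5) → Z = -702/5
  (-33/7, -31/7) → Z = 438/7
  (9/25, -79/25) → Z = 186/5

u = -33/7, v = -31/7, maximum Z = 438/7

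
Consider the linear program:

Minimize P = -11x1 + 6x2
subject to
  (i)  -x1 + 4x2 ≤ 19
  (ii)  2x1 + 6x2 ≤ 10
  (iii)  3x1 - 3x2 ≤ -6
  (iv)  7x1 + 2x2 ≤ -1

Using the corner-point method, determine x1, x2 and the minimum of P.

x1 = -5/9, x2 = 13/9, minimum P = 133/9

The feasible region is unbounded (it extends along (-4, -1), (-1, -1)), but P strictly increases along every unbounded feasible direction, so there is no improving ray and the minimum is attained at a vertex.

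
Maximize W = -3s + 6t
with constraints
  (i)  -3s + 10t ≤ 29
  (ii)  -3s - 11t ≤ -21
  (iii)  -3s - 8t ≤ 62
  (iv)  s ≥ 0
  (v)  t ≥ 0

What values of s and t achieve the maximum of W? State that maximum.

Extreme points and W = -3s + 6t:
  (0, 29/10) → W = 87/5
  (0, 21/11) → W = 126/11
  (7, 0) → W = -21
The feasible region is unbounded (it extends along (10, 3), (1, 0)), but W strictly decreases along every unbounded feasible direction, so there is no improving ray and the maximum is attained at a vertex.

The optimum lies where -3s + 10t = 29 and s = 0.
Solving simultaneously gives s = 0, t = 29/10.

s = 0, t = 29/10, maximum W = 87/5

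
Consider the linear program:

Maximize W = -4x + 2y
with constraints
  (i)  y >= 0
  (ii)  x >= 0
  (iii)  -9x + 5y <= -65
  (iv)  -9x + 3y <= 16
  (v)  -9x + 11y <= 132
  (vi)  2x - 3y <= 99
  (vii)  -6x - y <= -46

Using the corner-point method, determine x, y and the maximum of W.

x = 295/39, y = 8/13, maximum W = -1132/39

Feasible corners and W = -4x + 2y:
  (99/2, 0) → W = -198
  (23/3, 0) → W = -92/3
  (1375/54, 197/6) → W = -977/27
  (295/39, 8/13) → W = -1132/39
The feasible region is unbounded (it extends along (11, 9), (3, 2)), but W strictly decreases along every unbounded feasible direction, so there is no improving ray and the maximum is attained at a vertex.

The optimum lies where -9x + 5y = -65 and -6x - y = -46.
Solving simultaneously gives x = 295/39, y = 8/13.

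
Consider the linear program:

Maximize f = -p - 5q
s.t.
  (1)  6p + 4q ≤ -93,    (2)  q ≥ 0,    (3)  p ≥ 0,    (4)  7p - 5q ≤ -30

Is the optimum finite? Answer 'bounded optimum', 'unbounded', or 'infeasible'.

The boundaries 6p + 4q = -93 and q = 0 meet at (-31/2, 0), but that point violates p ≥ 0. Every candidate vertex is excluded by some other constraint, so the feasible region is empty.

infeasible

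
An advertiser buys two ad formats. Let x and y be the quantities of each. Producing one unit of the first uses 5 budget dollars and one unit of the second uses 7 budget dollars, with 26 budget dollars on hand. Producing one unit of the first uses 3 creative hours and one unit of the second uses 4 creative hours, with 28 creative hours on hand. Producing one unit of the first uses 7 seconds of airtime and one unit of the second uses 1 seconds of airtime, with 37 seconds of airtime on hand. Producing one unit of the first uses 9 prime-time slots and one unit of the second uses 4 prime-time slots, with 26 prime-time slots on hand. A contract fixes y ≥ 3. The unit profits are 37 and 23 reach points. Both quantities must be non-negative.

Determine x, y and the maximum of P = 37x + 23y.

x = 1, y = 3, maximum P = 106

Corner points and P = 37x + 23y:
  (0, 26/7) → P = 598/7
  (0, 3) → P = 69
  (1, 3) → P = 106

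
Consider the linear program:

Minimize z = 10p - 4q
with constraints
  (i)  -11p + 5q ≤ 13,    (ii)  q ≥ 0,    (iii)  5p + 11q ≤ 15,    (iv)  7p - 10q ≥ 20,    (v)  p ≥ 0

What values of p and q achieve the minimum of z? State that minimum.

Extreme points and z = 10p - 4q:
  (3, 0) → z = 30
  (20/7, 0) → z = 200/7
  (370/127, 5/127) → z = 3680/127

The binding constraints are q = 0 and 7p - 10q = 20.
Solving simultaneously gives p = 20/7, q = 0.

p = 20/7, q = 0, minimum z = 200/7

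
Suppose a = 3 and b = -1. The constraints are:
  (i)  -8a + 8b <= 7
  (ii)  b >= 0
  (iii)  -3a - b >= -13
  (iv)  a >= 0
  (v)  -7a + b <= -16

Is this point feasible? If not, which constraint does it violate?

Constraint (ii): b = -1, which is not ≥ 0. All other constraints are satisfied.

not feasible — violates (ii)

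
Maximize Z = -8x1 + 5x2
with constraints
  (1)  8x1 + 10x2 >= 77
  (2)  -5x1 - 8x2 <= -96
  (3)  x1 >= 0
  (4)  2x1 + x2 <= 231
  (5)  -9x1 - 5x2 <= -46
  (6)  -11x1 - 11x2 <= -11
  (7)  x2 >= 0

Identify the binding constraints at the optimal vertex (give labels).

(3) and (4)

Feasible corners and Z = -8x1 + 5x2:
  (0, 12) → Z = 60
  (96/5, 0) → Z = -768/5
  (0, 231) → Z = 1155
  (231/2, 0) → Z = -924

The maximum is at (0, 231). Substituting into each constraint, equality holds for (3) and (4); the remaining constraints have slack.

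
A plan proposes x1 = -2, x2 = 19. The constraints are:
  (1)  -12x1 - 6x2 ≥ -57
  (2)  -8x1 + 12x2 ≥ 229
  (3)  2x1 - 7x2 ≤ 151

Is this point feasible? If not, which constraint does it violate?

Constraint (1): -12x1 - 6x2 = -90, which is not ≥ -57. All other constraints are satisfied.

not feasible — violates (1)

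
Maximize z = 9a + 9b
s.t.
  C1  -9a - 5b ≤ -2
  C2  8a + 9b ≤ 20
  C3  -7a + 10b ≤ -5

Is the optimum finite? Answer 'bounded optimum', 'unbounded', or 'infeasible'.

unbounded

From the feasible point (9/25, -31/125), moving in the direction (9, -8) keeps every constraint satisfied while z increases without bound.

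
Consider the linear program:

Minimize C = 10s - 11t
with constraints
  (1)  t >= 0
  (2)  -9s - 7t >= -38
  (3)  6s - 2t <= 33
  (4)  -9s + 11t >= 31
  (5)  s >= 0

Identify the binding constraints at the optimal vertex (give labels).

(2) and (5)

Vertices and C = 10s - 11t:
  (67/54, 23/6) → C = -1607/54
  (0, 38/7) → C = -418/7
  (0, 31/11) → C = -31

The minimum is at (0, 38/7). Substituting into each constraint, equality holds for (2) and (5); the remaining constraints have slack.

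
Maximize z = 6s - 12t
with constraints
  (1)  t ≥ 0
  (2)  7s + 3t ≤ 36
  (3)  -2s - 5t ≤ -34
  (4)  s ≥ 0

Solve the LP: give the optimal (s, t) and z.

The binding constraints are 7s + 3t = 36 and -2s - 5t = -34.
Solving simultaneously gives s = 78/29, t = 166/29.

s = 78/29, t = 166/29, maximum z = -1524/29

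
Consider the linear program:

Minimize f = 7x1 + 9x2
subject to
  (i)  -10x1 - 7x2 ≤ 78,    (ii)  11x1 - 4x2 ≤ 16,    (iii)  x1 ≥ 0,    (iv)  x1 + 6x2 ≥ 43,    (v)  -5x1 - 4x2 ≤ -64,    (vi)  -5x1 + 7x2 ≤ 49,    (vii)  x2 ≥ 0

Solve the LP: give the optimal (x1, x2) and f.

Corner points and f = 7x1 + 9x2:
  (5, 39/4) → f = 491/4
  (308/57, 619/57) → f = 7727/57
  (252/55, 113/11) → f = 6849/55

At the optimal vertex, 11x1 - 4x2 = 16 and -5x1 - 4x2 = -64.
Solving simultaneously gives x1 = 5, x2 = 39/4.

x1 = 5, x2 = 39/4, minimum f = 491/4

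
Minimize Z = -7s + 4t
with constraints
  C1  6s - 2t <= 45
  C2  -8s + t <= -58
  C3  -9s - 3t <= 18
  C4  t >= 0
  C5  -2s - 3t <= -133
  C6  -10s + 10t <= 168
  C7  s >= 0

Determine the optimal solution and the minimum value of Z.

Extreme points and Z = -7s + 4t:
  (401/22, 354/11) → Z = 25/22
  (393/20, 729/20) → Z = 33/4
  (413/25, 833/25) → Z = 441/25

At the optimal vertex, 6s - 2t = 45 and -2s - 3t = -133.
Solving simultaneously gives s = 401/22, t = 354/11.

s = 401/22, t = 354/11, minimum Z = 25/22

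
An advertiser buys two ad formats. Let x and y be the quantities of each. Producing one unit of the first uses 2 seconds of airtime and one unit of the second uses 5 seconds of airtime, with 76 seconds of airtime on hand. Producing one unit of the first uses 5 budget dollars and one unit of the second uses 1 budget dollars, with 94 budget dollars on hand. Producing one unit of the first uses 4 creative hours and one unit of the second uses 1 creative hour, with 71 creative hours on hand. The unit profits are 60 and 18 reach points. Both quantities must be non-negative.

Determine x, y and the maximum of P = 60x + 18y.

x = 31/2, y = 9, maximum P = 1092

Corner points and P = 60x + 18y:
  (0, 0) → P = 0
  (0, 76/5) → P = 1368/5
  (71/4, 0) → P = 1065
  (31/2, 9) → P = 1092

At the optimal vertex, 2x + 5y = 76 and 4x + y = 71.
Solving simultaneously gives x = 31/2, y = 9.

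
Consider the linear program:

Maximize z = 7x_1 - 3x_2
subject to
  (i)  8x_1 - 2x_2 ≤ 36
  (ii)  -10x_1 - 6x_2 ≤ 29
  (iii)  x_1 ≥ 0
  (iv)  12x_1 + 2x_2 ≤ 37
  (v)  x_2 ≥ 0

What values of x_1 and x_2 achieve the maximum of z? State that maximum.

Corner points and z = 7x_1 - 3x_2:
  (0, 37/2) → z = -111/2
  (0, 0) → z = 0
  (37/12, 0) → z = 259/12

At the optimal vertex, 12x_1 + 2x_2 = 37 and x_2 = 0.
Solving simultaneously gives x_1 = 37/12, x_2 = 0.

x_1 = 37/12, x_2 = 0, maximum z = 259/12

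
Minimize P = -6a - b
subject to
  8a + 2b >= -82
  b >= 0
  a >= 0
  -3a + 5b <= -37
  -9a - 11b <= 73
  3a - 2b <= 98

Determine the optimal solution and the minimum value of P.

a = 416/9, b = 61/3, minimum P = -893/3

Extreme points and P = -6a - b:
  (37/3, 0) → P = -74
  (98/3, 0) → P = -196
  (416/9, 61/3) → P = -893/3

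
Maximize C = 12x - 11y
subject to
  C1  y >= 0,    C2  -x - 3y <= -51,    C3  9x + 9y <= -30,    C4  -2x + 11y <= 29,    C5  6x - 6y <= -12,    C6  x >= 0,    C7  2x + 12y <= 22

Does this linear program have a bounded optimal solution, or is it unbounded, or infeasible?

infeasible

The boundaries x = 0 and 2x + 12y = 22 meet at (0, 11/6), but that point violates -x - 3y ≤ -51. Every candidate vertex is excluded by some other constraint, so the feasible region is empty.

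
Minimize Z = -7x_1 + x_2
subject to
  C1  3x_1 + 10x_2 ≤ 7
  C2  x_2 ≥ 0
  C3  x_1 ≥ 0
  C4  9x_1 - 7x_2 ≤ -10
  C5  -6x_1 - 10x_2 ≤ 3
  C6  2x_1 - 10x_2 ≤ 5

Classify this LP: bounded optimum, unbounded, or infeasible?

The boundaries 3x_1 + 10x_2 = 7 and x_2 = 0 meet at (7/3, 0), but that point violates 9x_1 - 7x_2 ≤ -10. Every candidate vertex is excluded by some other constraint, so the feasible region is empty.

infeasible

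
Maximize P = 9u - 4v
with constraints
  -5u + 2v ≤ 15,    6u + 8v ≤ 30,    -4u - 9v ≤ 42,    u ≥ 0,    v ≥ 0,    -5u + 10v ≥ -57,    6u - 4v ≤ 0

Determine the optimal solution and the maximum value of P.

u = 5/3, v = 5/2, maximum P = 5

Extreme points and P = 9u - 4v:
  (0, 15/4) → P = -15
  (5/3, 5/2) → P = 5
  (0, 0) → P = 0

At the optimal vertex, 6u + 8v = 30 and 6u - 4v = 0.
Solving simultaneously gives u = 5/3, v = 5/2.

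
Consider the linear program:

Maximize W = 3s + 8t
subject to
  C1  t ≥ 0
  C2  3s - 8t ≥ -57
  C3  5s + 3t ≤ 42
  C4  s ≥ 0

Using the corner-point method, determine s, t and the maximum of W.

Vertices and W = 3s + 8t:
  (42/5, 0) → W = 126/5
  (0, 0) → W = 0
  (165/49, 411/49) → W = 3783/49
  (0, 57/8) → W = 57

s = 165/49, t = 411/49, maximum W = 3783/49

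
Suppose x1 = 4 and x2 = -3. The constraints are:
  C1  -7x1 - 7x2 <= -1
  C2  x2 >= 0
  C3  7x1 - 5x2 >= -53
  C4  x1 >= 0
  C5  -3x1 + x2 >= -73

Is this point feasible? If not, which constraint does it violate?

not feasible — violates C2

Constraint C2: x2 = -3, which is not ≥ 0. All other constraints are satisfied.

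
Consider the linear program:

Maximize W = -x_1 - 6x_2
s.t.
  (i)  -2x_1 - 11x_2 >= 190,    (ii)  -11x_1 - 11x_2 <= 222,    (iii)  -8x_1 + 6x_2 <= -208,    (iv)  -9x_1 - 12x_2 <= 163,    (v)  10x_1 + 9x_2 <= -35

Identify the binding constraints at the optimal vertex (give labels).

(iv) and (v)

Extreme points and W = -x_1 - 6x_2:
  (287/25, -484/25) → W = 2617/25
  (1325/92, -915/46) → W = 9655/92
  (253/25, -1588/75) → W = 2923/25
  (349/13, -1315/39) → W = 2281/13

The maximum is at (349/13, -1315/39). Substituting into each constraint, equality holds for (iv) and (v); the remaining constraints have slack.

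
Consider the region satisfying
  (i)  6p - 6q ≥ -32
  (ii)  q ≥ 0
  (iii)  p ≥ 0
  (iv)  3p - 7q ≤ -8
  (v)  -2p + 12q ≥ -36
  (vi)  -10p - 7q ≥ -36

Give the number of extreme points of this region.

3

Of the 15 pairwise boundary intersections, those satisfying every inequality are:
  (0, 8/7)
  (0, 36/7)
  (28/13, 188/91)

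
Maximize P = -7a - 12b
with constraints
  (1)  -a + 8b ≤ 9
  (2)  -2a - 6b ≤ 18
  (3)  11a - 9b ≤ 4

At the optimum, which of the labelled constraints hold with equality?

(1) and (2)

Feasible corners and P = -7a - 12b:
  (-9, 0) → P = 63
  (113/79, 103/79) → P = -2027/79
  (-23/14, -103/42) → P = 573/14

The maximum is at (-9, 0). Substituting into each constraint, equality holds for (1) and (2); the remaining constraints have slack.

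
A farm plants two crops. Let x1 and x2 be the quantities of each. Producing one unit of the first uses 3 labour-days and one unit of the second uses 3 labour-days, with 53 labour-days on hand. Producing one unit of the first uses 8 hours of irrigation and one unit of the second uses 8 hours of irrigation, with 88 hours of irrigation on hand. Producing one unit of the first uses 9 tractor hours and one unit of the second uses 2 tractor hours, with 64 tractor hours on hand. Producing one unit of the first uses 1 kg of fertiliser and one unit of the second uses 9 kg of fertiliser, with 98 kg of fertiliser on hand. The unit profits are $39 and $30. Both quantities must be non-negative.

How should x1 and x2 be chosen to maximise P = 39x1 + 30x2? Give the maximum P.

x1 = 6, x2 = 5, maximum P = 384

Vertices and P = 39x1 + 30x2:
  (0, 0) → P = 0
  (0, 98/9) → P = 980/3
  (64/9, 0) → P = 832/3
  (6, 5) → P = 384
  (1/8, 87/8) → P = 2649/8

The binding constraints are 8x1 + 8x2 = 88 and 9x1 + 2x2 = 64.
Solving simultaneously gives x1 = 6, x2 = 5.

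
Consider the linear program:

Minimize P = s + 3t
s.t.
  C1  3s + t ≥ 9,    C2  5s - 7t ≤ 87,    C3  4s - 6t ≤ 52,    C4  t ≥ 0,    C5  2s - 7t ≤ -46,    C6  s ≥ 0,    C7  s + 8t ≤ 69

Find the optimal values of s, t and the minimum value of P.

Vertices and P = s + 3t:
  (17/23, 156/23) → P = 485/23
  (3/23, 198/23) → P = 597/23
  (5, 8) → P = 29

The binding constraints are 3s + t = 9 and 2s - 7t = -46.
Solving simultaneously gives s = 17/23, t = 156/23.

s = 17/23, t = 156/23, minimum P = 485/23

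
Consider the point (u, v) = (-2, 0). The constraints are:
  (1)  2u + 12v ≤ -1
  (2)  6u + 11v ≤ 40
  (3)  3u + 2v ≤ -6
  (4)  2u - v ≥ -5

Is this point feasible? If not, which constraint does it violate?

feasible

(1): -4 ≤ -1 ✓
(2): -12 ≤ 40 ✓
(3): -6 ≤ -6 ✓
(4): -4 ≥ -5 ✓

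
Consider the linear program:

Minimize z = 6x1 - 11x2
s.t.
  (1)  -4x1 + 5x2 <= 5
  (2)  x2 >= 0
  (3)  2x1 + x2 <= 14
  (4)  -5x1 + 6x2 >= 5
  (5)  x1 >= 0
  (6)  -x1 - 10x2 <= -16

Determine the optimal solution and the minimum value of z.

x1 = 65/14, x2 = 33/7, minimum z = -24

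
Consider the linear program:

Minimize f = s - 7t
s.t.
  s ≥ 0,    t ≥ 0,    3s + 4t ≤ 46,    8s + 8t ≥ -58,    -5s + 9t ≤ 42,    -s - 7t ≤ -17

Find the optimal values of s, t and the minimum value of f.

Corner points and f = s - 7t:
  (0, 14/3) → f = -98/3
  (0, 17/7) → f = -17
  (246/47, 356/47) → f = -2246/47
  (254/17, 5/17) → f = 219/17

The optimum lies where 3s + 4t = 46 and -5s + 9t = 42.
Solving simultaneously gives s = 246/47, t = 356/47.

s = 246/47, t = 356/47, minimum f = -2246/47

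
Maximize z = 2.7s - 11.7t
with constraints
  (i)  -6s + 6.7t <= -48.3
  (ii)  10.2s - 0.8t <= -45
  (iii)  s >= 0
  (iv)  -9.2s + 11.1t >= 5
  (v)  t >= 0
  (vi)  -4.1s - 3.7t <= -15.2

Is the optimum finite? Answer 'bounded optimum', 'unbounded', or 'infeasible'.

The boundaries -6s + 6.7t = -48.3 and -9.2s + 11.1t = 5 meet at (56963/496, 11859/124), but that point violates 10.2s - 0.8t ≤ -45. Every candidate vertex is excluded by some other constraint, so the feasible region is empty.

infeasible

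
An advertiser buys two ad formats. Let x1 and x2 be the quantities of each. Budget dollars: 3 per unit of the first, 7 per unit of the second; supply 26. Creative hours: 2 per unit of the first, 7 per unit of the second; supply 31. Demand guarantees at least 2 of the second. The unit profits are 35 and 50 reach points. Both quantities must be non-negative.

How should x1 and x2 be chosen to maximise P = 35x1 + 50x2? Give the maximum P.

x1 = 4, x2 = 2, maximum P = 240

Feasible corners and P = 35x1 + 50x2:
  (0, 26/7) → P = 1300/7
  (0, 2) → P = 100
  (4, 2) → P = 240

The binding constraints are 3x1 + 7x2 = 26 and x2 = 2.
Solving simultaneously gives x1 = 4, x2 = 2.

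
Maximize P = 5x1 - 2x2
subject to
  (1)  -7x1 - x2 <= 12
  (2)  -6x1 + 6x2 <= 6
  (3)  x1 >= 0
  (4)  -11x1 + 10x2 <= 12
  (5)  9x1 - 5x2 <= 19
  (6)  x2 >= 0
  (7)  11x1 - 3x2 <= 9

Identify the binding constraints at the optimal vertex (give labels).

Feasible corners and P = 5x1 - 2x2:
  (0, 1) → P = -2
  (3/2, 5/2) → P = 5/2
  (0, 0) → P = 0
  (9/11, 0) → P = 45/11

The maximum is at (9/11, 0). Substituting into each constraint, equality holds for (6) and (7); the remaining constraints have slack.

(6) and (7)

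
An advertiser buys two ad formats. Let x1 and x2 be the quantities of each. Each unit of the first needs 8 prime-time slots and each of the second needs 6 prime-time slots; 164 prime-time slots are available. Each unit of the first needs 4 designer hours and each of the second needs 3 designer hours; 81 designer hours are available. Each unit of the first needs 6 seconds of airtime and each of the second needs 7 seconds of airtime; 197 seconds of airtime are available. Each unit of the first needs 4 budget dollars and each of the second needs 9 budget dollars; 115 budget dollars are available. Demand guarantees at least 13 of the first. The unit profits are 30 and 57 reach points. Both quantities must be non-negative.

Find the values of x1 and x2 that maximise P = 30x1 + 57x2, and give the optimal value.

Corner points and P = 30x1 + 57x2:
  (81/4, 0) → P = 1215/2
  (13, 0) → P = 390
  (16, 17/3) → P = 803
  (13, 7) → P = 789

x1 = 16, x2 = 17/3, maximum P = 803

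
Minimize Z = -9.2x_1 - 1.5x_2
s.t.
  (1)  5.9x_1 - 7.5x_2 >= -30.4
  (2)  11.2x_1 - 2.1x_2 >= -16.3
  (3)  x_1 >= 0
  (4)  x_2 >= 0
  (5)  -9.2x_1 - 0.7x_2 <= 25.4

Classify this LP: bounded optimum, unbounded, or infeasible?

unbounded

From the feasible point (0, 304/75), moving in the direction (7.5, 5.9) keeps every constraint satisfied while Z decreases without bound.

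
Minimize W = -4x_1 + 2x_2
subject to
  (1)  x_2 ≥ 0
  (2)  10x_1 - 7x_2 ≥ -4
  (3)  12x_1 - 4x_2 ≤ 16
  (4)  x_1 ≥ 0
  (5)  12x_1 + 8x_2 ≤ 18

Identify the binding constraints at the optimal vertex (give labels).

(1) and (3)

Vertices and W = -4x_1 + 2x_2:
  (4/3, 0) → W = -16/3
  (0, 0) → W = 0
  (0, 4/7) → W = 8/7
  (47/82, 57/41) → W = 20/41
  (25/18, 1/6) → W = -47/9

The minimum is at (4/3, 0). Substituting into each constraint, equality holds for (1) and (3); the remaining constraints have slack.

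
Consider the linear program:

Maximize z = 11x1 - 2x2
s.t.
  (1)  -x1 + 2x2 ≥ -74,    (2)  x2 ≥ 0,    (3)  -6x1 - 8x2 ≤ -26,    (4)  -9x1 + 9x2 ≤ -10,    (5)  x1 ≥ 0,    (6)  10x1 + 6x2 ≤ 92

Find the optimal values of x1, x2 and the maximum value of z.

Corner points and z = 11x1 - 2x2:
  (13/3, 0) → z = 143/3
  (46/5, 0) → z = 506/5
  (157/63, 29/21) → z = 1553/63
  (37/6, 91/18) → z = 1039/18

The optimum lies where x2 = 0 and 10x1 + 6x2 = 92.
Solving simultaneously gives x1 = 46/5, x2 = 0.

x1 = 46/5, x2 = 0, maximum z = 506/5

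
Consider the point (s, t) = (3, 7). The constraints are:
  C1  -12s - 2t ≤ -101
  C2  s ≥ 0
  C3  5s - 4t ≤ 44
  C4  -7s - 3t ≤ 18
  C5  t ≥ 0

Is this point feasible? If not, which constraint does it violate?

not feasible — violates C1

Constraint C1: -12s - 2t = -50, which is not ≤ -101. All other constraints are satisfied.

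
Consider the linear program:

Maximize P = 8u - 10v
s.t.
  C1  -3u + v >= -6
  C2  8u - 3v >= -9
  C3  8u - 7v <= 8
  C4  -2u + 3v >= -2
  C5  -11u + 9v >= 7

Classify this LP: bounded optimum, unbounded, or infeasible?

bounded optimum

Extreme points and P = 8u - 10v:
  (27, 75) → P = -534
  (61/16, 87/16) → P = -191/8
  (-20/13, -43/39) → P = -50/39
The feasible region has finitely many vertices and no improving ray; the maximum is -50/39 at (-20/13, -43/39).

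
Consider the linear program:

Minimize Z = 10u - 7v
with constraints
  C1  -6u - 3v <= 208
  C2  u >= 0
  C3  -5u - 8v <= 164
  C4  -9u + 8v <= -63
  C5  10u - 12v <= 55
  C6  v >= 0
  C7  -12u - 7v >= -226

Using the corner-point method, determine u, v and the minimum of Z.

u = 79/7, v = 135/28, minimum Z = 2215/28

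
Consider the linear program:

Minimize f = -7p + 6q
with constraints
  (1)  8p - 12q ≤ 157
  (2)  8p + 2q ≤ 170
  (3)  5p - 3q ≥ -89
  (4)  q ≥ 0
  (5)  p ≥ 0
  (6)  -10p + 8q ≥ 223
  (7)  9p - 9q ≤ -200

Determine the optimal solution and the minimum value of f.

p = 0, q = 223/8, minimum f = 669/4

Corner points and f = -7p + 6q:
  (166/17, 781/17) → f = 3524/17
  (457/42, 871/21) → f = 7253/42
  (0, 89/3) → f = 178
  (0, 223/8) → f = 669/4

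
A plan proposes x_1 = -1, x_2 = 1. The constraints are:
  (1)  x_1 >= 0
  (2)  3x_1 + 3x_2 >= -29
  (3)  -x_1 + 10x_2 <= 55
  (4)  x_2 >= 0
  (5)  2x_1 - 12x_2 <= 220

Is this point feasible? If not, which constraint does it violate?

Constraint (1): x_1 = -1, which is not ≥ 0. All other constraints are satisfied.

not feasible — violates (1)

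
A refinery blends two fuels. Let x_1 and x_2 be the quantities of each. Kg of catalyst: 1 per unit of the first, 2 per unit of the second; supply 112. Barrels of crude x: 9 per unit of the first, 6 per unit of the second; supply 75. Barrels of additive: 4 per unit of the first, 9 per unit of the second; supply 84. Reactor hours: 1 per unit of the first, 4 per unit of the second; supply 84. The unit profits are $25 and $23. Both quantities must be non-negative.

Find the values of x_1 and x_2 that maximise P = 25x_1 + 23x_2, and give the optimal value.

The optimum lies where 9x_1 + 6x_2 = 75 and 4x_1 + 9x_2 = 84.
Solving simultaneously gives x_1 = 3, x_2 = 8.

x_1 = 3, x_2 = 8, maximum P = 259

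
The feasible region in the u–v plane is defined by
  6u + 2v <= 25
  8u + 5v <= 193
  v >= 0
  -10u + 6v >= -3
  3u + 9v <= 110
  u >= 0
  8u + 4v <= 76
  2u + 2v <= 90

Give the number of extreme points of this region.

Of the 28 pairwise boundary intersections, those satisfying every inequality are:
  (39/14, 29/7)
  (5/48, 195/16)
  (3/10, 0)
  (0, 0)
  (0, 110/9)

5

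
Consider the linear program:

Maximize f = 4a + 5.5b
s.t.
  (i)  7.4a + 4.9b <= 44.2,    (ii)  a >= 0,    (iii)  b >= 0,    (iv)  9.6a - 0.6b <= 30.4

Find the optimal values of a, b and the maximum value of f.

a = 0, b = 442/49, maximum f = 2431/49

Extreme points and f = 4a + 5.5b:
  (0, 442/49) → f = 2431/49
  (4387/1287, 4984/1287) → f = 44960/1287
  (0, 0) → f = 0
  (19/6, 0) → f = 38/3

At the optimal vertex, 7.4a + 4.9b = 44.2 and a = 0.
Solving simultaneously gives a = 0, b = 442/49.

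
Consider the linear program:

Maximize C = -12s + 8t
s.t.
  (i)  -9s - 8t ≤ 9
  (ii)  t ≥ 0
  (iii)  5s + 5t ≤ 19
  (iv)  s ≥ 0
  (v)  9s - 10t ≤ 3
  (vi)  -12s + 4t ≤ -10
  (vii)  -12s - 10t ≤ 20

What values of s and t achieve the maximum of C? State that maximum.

s = 63/40, t = 89/40, maximum C = -11/10

At the optimal vertex, 5s + 5t = 19 and -12s + 4t = -10.
Solving simultaneously gives s = 63/40, t = 89/40.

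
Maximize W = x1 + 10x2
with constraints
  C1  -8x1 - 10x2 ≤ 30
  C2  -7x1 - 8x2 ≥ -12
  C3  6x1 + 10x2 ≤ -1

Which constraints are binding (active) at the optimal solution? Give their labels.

C1 and C3

Corner points and W = x1 + 10x2:
  (60, -51) → W = -450
  (-29/2, 43/5) → W = 143/2
  (64/11, -79/22) → W = -331/11

The maximum is at (-29/2, 43/5). Substituting into each constraint, equality holds for C1 and C3; the remaining constraints have slack.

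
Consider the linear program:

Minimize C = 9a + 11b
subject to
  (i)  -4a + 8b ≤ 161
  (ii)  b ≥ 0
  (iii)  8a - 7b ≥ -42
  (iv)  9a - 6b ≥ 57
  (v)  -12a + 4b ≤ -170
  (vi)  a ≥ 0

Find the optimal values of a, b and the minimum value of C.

Corner points and C = 9a + 11b:
  (237/8, 559/16) → C = 10415/16
  (85/6, 0) → C = 255/2
  (22, 47/2) → C = 913/2
The feasible region is unbounded (it extends along (2, 1), (1, 0)), but C strictly increases along every unbounded feasible direction, so there is no improving ray and the minimum is attained at a vertex.

At the optimal vertex, b = 0 and -12a + 4b = -170.
Solving simultaneously gives a = 85/6, b = 0.

a = 85/6, b = 0, minimum C = 255/2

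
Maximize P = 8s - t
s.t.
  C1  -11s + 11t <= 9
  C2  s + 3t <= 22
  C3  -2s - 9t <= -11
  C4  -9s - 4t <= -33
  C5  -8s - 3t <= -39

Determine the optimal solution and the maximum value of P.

Corner points and P = 8s - t:
  (215/44, 251/44) → P = 1469/44
  (402/121, 501/121) → P = 2715/121
  (55, -11) → P = 451
  (53/11, 5/33) → P = 1267/33

The binding constraints are s + 3t = 22 and -2s - 9t = -11.
Solving simultaneously gives s = 55, t = -11.

s = 55, t = -11, maximum P = 451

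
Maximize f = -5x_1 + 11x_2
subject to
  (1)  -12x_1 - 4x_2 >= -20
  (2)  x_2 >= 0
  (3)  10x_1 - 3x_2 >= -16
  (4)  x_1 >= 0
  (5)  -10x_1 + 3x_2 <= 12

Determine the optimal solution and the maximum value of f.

Extreme points and f = -5x_1 + 11x_2:
  (5/3, 0) → f = -25/3
  (3/19, 86/19) → f = 49
  (0, 0) → f = 0
  (0, 4) → f = 44

The binding constraints are -12x_1 - 4x_2 = -20 and -10x_1 + 3x_2 = 12.
Solving simultaneously gives x_1 = 3/19, x_2 = 86/19.

x_1 = 3/19, x_2 = 86/19, maximum f = 49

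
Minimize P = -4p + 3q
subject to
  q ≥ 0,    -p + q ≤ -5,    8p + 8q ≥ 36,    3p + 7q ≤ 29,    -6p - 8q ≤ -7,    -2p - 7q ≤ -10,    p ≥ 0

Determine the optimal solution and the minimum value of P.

p = 29/3, q = 0, minimum P = -116/3

Feasible corners and P = -4p + 3q:
  (5, 0) → P = -20
  (29/3, 0) → P = -116/3
  (32/5, 7/5) → P = -107/5

The optimum lies where q = 0 and 3p + 7q = 29.
Solving simultaneously gives p = 29/3, q = 0.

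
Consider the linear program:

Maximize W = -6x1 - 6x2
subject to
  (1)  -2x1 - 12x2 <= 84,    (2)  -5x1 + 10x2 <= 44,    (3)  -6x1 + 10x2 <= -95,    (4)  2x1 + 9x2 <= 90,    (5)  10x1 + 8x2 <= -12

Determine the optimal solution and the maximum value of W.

x1 = 75/23, x2 = -347/46, maximum W = 591/23

Extreme points and W = -6x1 - 6x2:
  (75/23, -347/46) → W = 591/23
  (66/13, -102/13) → W = 216/13
  (160/37, -511/74) → W = 573/37

The optimum lies where -2x1 - 12x2 = 84 and -6x1 + 10x2 = -95.
Solving simultaneously gives x1 = 75/23, x2 = -347/46.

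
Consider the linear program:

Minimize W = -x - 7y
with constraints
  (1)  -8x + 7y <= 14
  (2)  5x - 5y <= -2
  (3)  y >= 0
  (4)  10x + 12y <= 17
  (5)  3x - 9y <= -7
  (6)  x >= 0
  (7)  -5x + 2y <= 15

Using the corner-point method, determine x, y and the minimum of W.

Corner points and W = -x - 7y:
  (23/42, 121/126) → W = -458/63
  (0, 17/12) → W = -119/12
  (0, 7/9) → W = -49/9

The optimum lies where 10x + 12y = 17 and x = 0.
Solving simultaneously gives x = 0, y = 17/12.

x = 0, y = 17/12, minimum W = -119/12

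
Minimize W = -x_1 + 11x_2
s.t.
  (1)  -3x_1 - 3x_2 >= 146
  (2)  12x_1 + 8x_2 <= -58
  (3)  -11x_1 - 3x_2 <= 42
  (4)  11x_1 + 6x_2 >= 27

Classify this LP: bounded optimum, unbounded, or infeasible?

From the feasible point (497/6, -263/2), moving in the direction (8, -12) keeps every constraint satisfied while W decreases without bound.

unbounded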